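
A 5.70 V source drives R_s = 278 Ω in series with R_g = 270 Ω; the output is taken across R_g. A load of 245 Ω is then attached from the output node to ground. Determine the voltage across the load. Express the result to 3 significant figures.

V_out ≈ 1.80 V

The load sits in parallel with R_g: R_g‖R_L = (270 × 245) / (270 + 245) = 128.4 Ω.
V_out = 5.70 × 128.4 / (278 + 128.4) = 5.70 × 128.4/406.4 = 1.80 V.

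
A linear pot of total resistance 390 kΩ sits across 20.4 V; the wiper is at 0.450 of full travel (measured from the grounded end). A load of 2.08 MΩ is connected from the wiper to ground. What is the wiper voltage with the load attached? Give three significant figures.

The wiper splits the pot into (1−α)R = 214.5 kΩ above and αR = 175.5 kΩ below.
Lower section ‖ load = 161.8 kΩ.
V_wiper = 20.4 × 161.8/(214.5 + 161.8) = 8.77 V.

V ≈ 8.77 V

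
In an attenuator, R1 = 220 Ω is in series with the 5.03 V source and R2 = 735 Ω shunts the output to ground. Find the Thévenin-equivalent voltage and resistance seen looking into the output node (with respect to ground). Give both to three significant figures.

V_th = 3.87 V, R_th = 169 Ω

V_th is the open-circuit tap voltage: 5.03 × 735/(220 + 735) = 3.87 V.
With the supply zeroed, R1 and R2 appear in parallel from the tap: R_th = R1‖R2 = (220 × 735)/955.0 = 169 Ω.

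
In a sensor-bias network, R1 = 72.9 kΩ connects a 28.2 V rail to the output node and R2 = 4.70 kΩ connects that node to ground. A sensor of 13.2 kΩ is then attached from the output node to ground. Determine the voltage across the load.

The load sits in parallel with R2: R2‖R_L = (4.70 × 13.2) / (4.70 + 13.2) = 3.466 kΩ.
V_out = 28.2 × 3.466 / (72.9 + 3.466) = 28.2 × 3.466/76.37 = 1.28 V.

V_out ≈ 1.28 V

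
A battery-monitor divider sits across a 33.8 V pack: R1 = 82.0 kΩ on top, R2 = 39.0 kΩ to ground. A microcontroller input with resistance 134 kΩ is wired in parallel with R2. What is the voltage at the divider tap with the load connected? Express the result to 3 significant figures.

The load sits in parallel with R2: R2‖R_L = (39.0 × 134) / (39.0 + 134) = 30.21 kΩ.
V_out = 33.8 × 30.21 / (82.0 + 30.21) = 33.8 × 30.21/112.2 = 9.10 V.

V_out ≈ 9.10 V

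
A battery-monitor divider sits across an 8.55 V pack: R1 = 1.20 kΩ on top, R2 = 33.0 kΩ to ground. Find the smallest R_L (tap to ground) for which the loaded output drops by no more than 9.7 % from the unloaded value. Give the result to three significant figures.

R_L(min) ≈ 10.8 kΩ

Output resistance R_th = R1‖R2 = (1.20 × 33.0)/34.20 = 1.158 kΩ.
The fractional drop is R_th/(R_th + R_L); requiring this ≤ 0.0970 gives R_L ≥ R_th(1/0.0970 − 1) = 1.158 × 9.309 = 10.8 kΩ.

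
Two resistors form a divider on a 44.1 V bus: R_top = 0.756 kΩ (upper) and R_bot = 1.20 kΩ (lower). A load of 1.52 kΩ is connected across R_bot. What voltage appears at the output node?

The load sits in parallel with R_bot: R_bot‖R_L = (1200 × 1520) / (1200 + 1520) = 670.6 Ω.
V_out = 44.1 × 670.6 / (756 + 670.6) = 44.1 × 670.6/1427 = 20.7 V.

V_out ≈ 20.7 V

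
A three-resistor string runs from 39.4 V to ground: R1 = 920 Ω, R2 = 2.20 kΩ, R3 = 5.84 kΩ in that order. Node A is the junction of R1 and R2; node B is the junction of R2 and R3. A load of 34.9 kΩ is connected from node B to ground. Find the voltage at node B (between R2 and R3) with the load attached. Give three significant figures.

At node B, R3 is in parallel with the load: R3‖R_L = 5003 Ω.
Below node A the resistance is R2 + (R3‖R_L) = 7203 Ω, so V_A = 39.4 × 7203/8123 = 34.94 V.
Then V_B = V_A × (R3‖R_L)/(R2 + R3‖R_L) = 34.94 × 5003/7203 = 24.3 V.

V ≈ 24.3 V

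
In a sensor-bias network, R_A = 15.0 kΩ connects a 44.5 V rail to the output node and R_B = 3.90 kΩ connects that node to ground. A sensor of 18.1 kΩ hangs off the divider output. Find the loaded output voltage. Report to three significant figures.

The load sits in parallel with R_B: R_B‖R_L = (3.90 × 18.1) / (3.90 + 18.1) = 3.209 kΩ.
V_out = 44.5 × 3.209 / (15.0 + 3.209) = 44.5 × 3.209/18.21 = 7.84 V.
(Unloaded it would have been 9.18 V.)

V_out ≈ 7.84 V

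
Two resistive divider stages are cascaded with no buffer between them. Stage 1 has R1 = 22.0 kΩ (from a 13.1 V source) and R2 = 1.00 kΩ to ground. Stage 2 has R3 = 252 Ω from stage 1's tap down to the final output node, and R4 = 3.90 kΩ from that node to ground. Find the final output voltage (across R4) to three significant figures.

Stage 2 presents R3+R4 = 4152 Ω as a load on stage 1's tap.
Stage 1's lower leg becomes R2‖(R3+R4) = 805.9 Ω, so V_mid = 13.1 × 805.9/22810 = 0.4629 V.
Stage 2 is itself unloaded: V_out = V_mid × R4/(R3+R4) = 0.4629 × 3900/4152 = 0.435 V.

V_out ≈ 0.435 V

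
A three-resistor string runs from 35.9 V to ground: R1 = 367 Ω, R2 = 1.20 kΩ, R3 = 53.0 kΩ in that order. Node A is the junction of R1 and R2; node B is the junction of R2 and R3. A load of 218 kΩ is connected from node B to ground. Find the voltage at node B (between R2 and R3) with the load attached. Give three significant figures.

At node B, R3 is in parallel with the load: R3‖R_L = 42630 Ω.
Below node A the resistance is R2 + (R3‖R_L) = 43830 Ω, so V_A = 35.9 × 43830/44200 = 35.60 V.
Then V_B = V_A × (R3‖R_L)/(R2 + R3‖R_L) = 35.60 × 42630/43830 = 34.6 V.

V ≈ 34.6 V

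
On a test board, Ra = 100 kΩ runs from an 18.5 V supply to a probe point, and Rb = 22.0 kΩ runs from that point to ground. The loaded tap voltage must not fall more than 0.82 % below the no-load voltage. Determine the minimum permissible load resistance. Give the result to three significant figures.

R_L(min) ≈ 2.18 MΩ

Output resistance R_th = Ra‖Rb = (100 × 22.0)/122.0 = 18.03 kΩ.
The fractional drop is R_th/(R_th + R_L); requiring this ≤ 0.00820 gives R_L ≥ R_th(1/0.00820 − 1) = 18.03 × 121.0 = 2.18 MΩ.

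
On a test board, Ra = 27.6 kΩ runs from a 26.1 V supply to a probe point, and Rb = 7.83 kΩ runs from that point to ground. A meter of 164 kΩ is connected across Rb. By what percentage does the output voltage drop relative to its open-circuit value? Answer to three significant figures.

3.59 %

The divider's output (Thévenin) resistance is Ra‖Rb = 6.100 kΩ.
Fractional drop under load = R_th/(R_th + R_L) = 6.100 / (6.100 + 164) = 0.03586.
So the output falls by 3.59 %.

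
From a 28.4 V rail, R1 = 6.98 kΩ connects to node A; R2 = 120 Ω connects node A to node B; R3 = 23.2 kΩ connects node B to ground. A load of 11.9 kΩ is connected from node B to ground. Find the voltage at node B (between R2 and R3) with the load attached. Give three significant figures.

V ≈ 14.9 V

At node B, R3 is in parallel with the load: R3‖R_L = 7866 Ω.
Below node A the resistance is R2 + (R3‖R_L) = 7986 Ω, so V_A = 28.4 × 7986/14970 = 15.15 V.
Then V_B = V_A × (R3‖R_L)/(R2 + R3‖R_L) = 15.15 × 7866/7986 = 14.9 V.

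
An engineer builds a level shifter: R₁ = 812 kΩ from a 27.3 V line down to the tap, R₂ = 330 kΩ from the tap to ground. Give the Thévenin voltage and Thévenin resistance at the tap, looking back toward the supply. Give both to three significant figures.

V_th = 7.89 V, R_th = 235 kΩ

V_th is the open-circuit tap voltage: 27.3 × 330/(812 + 330) = 7.89 V.
With the supply zeroed, R₁ and R₂ appear in parallel from the tap: R_th = R₁‖R₂ = (812 × 330)/1142 = 235 kΩ.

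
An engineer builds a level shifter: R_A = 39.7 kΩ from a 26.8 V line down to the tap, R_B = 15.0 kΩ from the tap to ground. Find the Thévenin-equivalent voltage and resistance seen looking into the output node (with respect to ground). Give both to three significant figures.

V_th is the open-circuit tap voltage: 26.8 × 15.0/(39.7 + 15.0) = 7.35 V.
With the supply zeroed, R_A and R_B appear in parallel from the tap: R_th = R_A‖R_B = (39.7 × 15.0)/54.70 = 10.9 kΩ.

V_th = 7.35 V, R_th = 10.9 kΩ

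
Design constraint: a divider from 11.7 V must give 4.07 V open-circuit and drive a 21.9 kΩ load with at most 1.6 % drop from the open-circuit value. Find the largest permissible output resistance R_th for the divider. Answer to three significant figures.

Loading drop = R_th/(R_th + R_L) ≤ 0.0160, so R_th ≤ R_L · ε/(1−ε) = 21.9 kΩ × 0.0160/0.9840 = 356 Ω.
(Any R1, R2 with R2/(R1+R2) = 0.348 and R1‖R2 ≤ 356 Ω will meet the spec.)

R_th ≤ 356 Ω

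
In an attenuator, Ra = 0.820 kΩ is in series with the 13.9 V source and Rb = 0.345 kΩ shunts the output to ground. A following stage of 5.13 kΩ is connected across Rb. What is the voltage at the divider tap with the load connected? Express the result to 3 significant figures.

The load sits in parallel with Rb: Rb‖R_L = (345 × 5130) / (345 + 5130) = 323.3 Ω.
V_out = 13.9 × 323.3 / (820 + 323.3) = 13.9 × 323.3/1143 = 3.93 V.
(Unloaded it would have been 4.12 V.)

V_out ≈ 3.93 V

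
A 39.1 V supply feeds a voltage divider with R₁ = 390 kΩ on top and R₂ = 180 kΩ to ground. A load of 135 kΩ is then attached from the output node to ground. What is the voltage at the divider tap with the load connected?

V_out ≈ 6.46 V

The load sits in parallel with R₂: R₂‖R_L = (180 × 135) / (180 + 135) = 77.14 kΩ.
V_out = 39.1 × 77.14 / (390 + 77.14) = 39.1 × 77.14/467.1 = 6.46 V.
(Unloaded it would have been 12.3 V.)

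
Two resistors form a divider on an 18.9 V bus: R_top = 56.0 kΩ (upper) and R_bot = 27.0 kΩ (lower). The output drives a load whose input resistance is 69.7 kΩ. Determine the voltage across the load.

The load sits in parallel with R_bot: R_bot‖R_L = (27.0 × 69.7) / (27.0 + 69.7) = 19.46 kΩ.
V_out = 18.9 × 19.46 / (56.0 + 19.46) = 18.9 × 19.46/75.46 = 4.87 V.
(Unloaded it would have been 6.15 V.)

V_out ≈ 4.87 V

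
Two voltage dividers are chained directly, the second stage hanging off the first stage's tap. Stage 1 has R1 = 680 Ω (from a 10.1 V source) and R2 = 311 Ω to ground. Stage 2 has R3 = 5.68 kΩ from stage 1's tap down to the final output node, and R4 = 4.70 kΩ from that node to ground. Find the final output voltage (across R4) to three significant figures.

Stage 2 presents R3+R4 = 10380 Ω as a load on stage 1's tap.
Stage 1's lower leg becomes R2‖(R3+R4) = 302.0 Ω, so V_mid = 10.1 × 302.0/982.0 = 3.106 V.
Stage 2 is itself unloaded: V_out = V_mid × R4/(R3+R4) = 3.106 × 4700/10380 = 1.41 V.

V_out ≈ 1.41 V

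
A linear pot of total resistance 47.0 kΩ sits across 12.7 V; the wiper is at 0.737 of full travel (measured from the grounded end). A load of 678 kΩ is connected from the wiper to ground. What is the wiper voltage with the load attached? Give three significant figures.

The wiper splits the pot into (1−α)R = 12.36 kΩ above and αR = 34.64 kΩ below.
Lower section ‖ load = 32.96 kΩ.
V_wiper = 12.7 × 32.96/(12.36 + 32.96) = 9.24 V.

V ≈ 9.24 V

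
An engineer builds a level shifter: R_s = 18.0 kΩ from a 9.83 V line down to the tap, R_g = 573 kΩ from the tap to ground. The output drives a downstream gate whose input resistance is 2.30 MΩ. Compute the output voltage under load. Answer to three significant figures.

V_out ≈ 9.46 V

The load sits in parallel with R_g: R_g‖R_L = (573 × 2300) / (573 + 2300) = 458.7 kΩ.
V_out = 9.83 × 458.7 / (18.0 + 458.7) = 9.83 × 458.7/476.7 = 9.46 V.
(Unloaded it would have been 9.53 V.)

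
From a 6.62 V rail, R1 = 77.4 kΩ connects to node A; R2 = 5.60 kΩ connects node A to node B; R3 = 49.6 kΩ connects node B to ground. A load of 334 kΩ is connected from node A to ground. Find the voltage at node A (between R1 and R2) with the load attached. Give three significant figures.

V ≈ 2.51 V

Below node A the series string R2+R3 = 55.20 kΩ sits in parallel with the 334 kΩ load: 47.37 kΩ.
V_A = 6.62 × 47.37/(77.4 + 47.37) = 2.51 V.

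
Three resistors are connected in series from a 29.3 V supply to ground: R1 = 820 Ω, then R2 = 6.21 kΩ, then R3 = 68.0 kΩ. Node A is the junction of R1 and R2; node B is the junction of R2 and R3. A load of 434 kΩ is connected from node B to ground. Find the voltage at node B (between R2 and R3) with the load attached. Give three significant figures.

V ≈ 26.2 V

At node B, R3 is in parallel with the load: R3‖R_L = 58790 Ω.
Below node A the resistance is R2 + (R3‖R_L) = 65000 Ω, so V_A = 29.3 × 65000/65820 = 28.93 V.
Then V_B = V_A × (R3‖R_L)/(R2 + R3‖R_L) = 28.93 × 58790/65000 = 26.2 V.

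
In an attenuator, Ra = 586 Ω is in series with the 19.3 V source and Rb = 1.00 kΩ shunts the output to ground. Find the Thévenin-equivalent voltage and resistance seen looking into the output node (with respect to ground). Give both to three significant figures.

V_th is the open-circuit tap voltage: 19.3 × 1000/(586 + 1000) = 12.2 V.
With the supply zeroed, Ra and Rb appear in parallel from the tap: R_th = Ra‖Rb = (586 × 1000)/1586 = 369 Ω.

V_th = 12.2 V, R_th = 369 Ω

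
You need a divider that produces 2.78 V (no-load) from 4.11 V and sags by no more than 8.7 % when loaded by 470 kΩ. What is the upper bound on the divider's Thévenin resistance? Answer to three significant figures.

Loading drop = R_th/(R_th + R_L) ≤ 0.0870, so R_th ≤ R_L · ε/(1−ε) = 470 kΩ × 0.0870/0.9130 = 44.8 kΩ.

R_th ≤ 44.8 kΩ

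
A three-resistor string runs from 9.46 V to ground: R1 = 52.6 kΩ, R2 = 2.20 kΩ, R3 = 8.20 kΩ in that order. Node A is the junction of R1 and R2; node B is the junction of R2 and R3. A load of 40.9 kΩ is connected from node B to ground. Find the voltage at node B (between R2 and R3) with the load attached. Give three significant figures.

V ≈ 1.05 V

At node B, R3 is in parallel with the load: R3‖R_L = 6.831 kΩ.
Below node A the resistance is R2 + (R3‖R_L) = 9.031 kΩ, so V_A = 9.46 × 9.031/61.63 = 1.386 V.
Then V_B = V_A × (R3‖R_L)/(R2 + R3‖R_L) = 1.386 × 6.831/9.031 = 1.05 V.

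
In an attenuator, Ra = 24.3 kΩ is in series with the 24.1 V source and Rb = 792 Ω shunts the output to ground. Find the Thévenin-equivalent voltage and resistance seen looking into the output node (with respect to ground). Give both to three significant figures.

V_th is the open-circuit tap voltage: 24.1 × 792/(24300 + 792) = 0.761 V.
With the supply zeroed, Ra and Rb appear in parallel from the tap: R_th = Ra‖Rb = (24300 × 792)/25090 = 767 Ω.

V_th = 0.761 V, R_th = 767 Ω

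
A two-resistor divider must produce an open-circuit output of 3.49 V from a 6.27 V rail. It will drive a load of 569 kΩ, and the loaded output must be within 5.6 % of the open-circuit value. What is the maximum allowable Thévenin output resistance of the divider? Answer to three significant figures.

R_th ≤ 33.8 kΩ

Loading drop = R_th/(R_th + R_L) ≤ 0.0560, so R_th ≤ R_L · ε/(1−ε) = 569 kΩ × 0.0560/0.9440 = 33.8 kΩ.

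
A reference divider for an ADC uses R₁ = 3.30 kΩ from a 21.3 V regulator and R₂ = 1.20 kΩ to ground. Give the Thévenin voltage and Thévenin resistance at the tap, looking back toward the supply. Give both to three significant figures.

V_th = 5.68 V, R_th = 880 Ω

V_th is the open-circuit tap voltage: 21.3 × 1.20/(3.30 + 1.20) = 5.68 V.
With the supply zeroed, R₁ and R₂ appear in parallel from the tap: R_th = R₁‖R₂ = (3.30 × 1.20)/4.500 = 880 Ω.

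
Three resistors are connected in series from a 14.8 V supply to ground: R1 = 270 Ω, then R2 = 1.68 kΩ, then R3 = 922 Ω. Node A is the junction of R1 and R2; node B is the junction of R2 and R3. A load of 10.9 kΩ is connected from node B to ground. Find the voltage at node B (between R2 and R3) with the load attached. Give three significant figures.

V ≈ 4.49 V

At node B, R3 is in parallel with the load: R3‖R_L = 850.1 Ω.
Below node A the resistance is R2 + (R3‖R_L) = 2530 Ω, so V_A = 14.8 × 2530/2800 = 13.37 V.
Then V_B = V_A × (R3‖R_L)/(R2 + R3‖R_L) = 13.37 × 850.1/2530 = 4.49 V.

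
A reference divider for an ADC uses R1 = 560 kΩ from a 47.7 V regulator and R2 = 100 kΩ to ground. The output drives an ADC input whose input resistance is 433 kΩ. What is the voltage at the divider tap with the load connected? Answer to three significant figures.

The load sits in parallel with R2: R2‖R_L = (100 × 433) / (100 + 433) = 81.24 kΩ.
V_out = 47.7 × 81.24 / (560 + 81.24) = 47.7 × 81.24/641.2 = 6.04 V.

V_out ≈ 6.04 V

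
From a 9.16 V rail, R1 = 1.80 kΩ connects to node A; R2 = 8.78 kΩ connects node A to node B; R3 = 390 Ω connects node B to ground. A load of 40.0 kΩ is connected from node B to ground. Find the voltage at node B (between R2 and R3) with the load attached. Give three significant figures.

At node B, R3 is in parallel with the load: R3‖R_L = 386.2 Ω.
Below node A the resistance is R2 + (R3‖R_L) = 9166 Ω, so V_A = 9.16 × 9166/10970 = 7.656 V.
Then V_B = V_A × (R3‖R_L)/(R2 + R3‖R_L) = 7.656 × 386.2/9166 = 0.323 V.

V ≈ 0.323 V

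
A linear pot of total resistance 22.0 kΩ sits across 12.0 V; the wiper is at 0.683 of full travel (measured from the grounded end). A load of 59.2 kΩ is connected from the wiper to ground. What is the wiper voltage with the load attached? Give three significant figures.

The wiper splits the pot into (1−α)R = 6.974 kΩ above and αR = 15.03 kΩ below.
Lower section ‖ load = 11.98 kΩ.
V_wiper = 12.0 × 11.98/(6.974 + 11.98) = 7.59 V.

V ≈ 7.59 V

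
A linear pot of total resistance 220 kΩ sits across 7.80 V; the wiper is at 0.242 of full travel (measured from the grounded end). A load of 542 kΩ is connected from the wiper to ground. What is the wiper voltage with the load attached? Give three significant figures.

V ≈ 1.76 V

The wiper splits the pot into (1−α)R = 166.8 kΩ above and αR = 53.24 kΩ below.
Lower section ‖ load = 48.48 kΩ.
V_wiper = 7.80 × 48.48/(166.8 + 48.48) = 1.76 V.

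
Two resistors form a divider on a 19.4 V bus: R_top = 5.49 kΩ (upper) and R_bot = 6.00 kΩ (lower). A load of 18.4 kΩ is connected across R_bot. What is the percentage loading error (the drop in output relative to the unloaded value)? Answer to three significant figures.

13.5 %

Unloaded V = 19.4 × 6.00/11.49 = 10.131 V.
Loaded: R_bot‖R_L = 4.525 kΩ, giving V = 19.4 × 4.525/10.01 = 8.7649 V.
Drop = (10.131 − 8.7649) / 10.131 = 13.5 %.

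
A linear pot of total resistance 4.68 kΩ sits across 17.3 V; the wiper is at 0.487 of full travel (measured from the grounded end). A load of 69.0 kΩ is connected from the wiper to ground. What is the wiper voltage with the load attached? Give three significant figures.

V ≈ 8.28 V

The wiper splits the pot into (1−α)R = 2.401 kΩ above and αR = 2.279 kΩ below.
Lower section ‖ load = 2.206 kΩ.
V_wiper = 17.3 × 2.206/(2.401 + 2.206) = 8.28 V.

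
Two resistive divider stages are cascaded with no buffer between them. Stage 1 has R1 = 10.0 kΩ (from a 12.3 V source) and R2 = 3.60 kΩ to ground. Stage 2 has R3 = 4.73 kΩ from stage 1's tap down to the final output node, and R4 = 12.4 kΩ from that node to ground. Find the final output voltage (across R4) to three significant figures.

Stage 2 presents R3+R4 = 17.13 kΩ as a load on stage 1's tap.
Stage 1's lower leg becomes R2‖(R3+R4) = 2.975 kΩ, so V_mid = 12.3 × 2.975/12.97 = 2.820 V.
Stage 2 is itself unloaded: V_out = V_mid × R4/(R3+R4) = 2.820 × 12.4/17.13 = 2.04 V.

V_out ≈ 2.04 V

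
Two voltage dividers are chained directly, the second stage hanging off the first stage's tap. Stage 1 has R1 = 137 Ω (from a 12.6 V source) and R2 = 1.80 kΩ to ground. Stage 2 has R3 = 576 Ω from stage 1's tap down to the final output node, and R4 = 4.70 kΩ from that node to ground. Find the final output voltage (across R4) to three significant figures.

V_out ≈ 10.2 V

Stage 2 presents R3+R4 = 5276 Ω as a load on stage 1's tap.
Stage 1's lower leg becomes R2‖(R3+R4) = 1342 Ω, so V_mid = 12.6 × 1342/1479 = 11.43 V.
Stage 2 is itself unloaded: V_out = V_mid × R4/(R3+R4) = 11.43 × 4700/5276 = 10.2 V.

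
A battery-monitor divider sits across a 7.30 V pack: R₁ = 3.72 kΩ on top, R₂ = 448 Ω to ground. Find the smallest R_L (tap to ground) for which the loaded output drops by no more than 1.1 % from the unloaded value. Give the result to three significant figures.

Output resistance R_th = R₁‖R₂ = (3720 × 448)/4168 = 399.8 Ω.
The fractional drop is R_th/(R_th + R_L); requiring this ≤ 0.0110 gives R_L ≥ R_th(1/0.0110 − 1) = 399.8 × 89.91 = 35.9 kΩ.

R_L(min) ≈ 35.9 kΩ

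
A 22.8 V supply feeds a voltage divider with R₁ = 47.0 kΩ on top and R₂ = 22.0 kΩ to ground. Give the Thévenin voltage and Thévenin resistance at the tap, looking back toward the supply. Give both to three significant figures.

V_th is the open-circuit tap voltage: 22.8 × 22.0/(47.0 + 22.0) = 7.27 V.
With the supply zeroed, R₁ and R₂ appear in parallel from the tap: R_th = R₁‖R₂ = (47.0 × 22.0)/69.00 = 15.0 kΩ.

V_th = 7.27 V, R_th = 15.0 kΩ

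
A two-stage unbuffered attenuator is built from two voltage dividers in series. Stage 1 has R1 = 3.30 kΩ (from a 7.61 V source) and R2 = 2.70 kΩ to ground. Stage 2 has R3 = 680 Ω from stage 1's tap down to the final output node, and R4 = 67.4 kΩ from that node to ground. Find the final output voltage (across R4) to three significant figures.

V_out ≈ 3.32 V

Stage 2 presents R3+R4 = 68080 Ω as a load on stage 1's tap.
Stage 1's lower leg becomes R2‖(R3+R4) = 2597 Ω, so V_mid = 7.61 × 2597/5897 = 3.351 V.
Stage 2 is itself unloaded: V_out = V_mid × R4/(R3+R4) = 3.351 × 67400/68080 = 3.32 V.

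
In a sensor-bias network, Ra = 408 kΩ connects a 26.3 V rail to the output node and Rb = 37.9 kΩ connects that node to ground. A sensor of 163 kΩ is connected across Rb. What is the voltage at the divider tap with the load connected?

The load sits in parallel with Rb: Rb‖R_L = (37.9 × 163) / (37.9 + 163) = 30.75 kΩ.
V_out = 26.3 × 30.75 / (408 + 30.75) = 26.3 × 30.75/438.8 = 1.84 V.
(Unloaded it would have been 2.24 V.)

V_out ≈ 1.84 V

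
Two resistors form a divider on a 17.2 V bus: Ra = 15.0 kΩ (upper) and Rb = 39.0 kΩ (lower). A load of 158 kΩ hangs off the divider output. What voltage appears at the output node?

V_out ≈ 11.6 V

The load sits in parallel with Rb: Rb‖R_L = (39.0 × 158) / (39.0 + 158) = 31.28 kΩ.
V_out = 17.2 × 31.28 / (15.0 + 31.28) = 17.2 × 31.28/46.28 = 11.6 V.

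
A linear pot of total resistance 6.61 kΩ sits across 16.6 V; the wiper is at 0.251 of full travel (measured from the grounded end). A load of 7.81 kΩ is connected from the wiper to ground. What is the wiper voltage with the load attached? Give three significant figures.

V ≈ 3.59 V

The wiper splits the pot into (1−α)R = 4.951 kΩ above and αR = 1.659 kΩ below.
Lower section ‖ load = 1.368 kΩ.
V_wiper = 16.6 × 1.368/(4.951 + 1.368) = 3.59 V.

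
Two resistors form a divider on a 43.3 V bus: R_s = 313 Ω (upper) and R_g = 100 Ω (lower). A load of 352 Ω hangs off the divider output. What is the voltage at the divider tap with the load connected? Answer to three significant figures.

The load sits in parallel with R_g: R_g‖R_L = (100 × 352) / (100 + 352) = 77.88 Ω.
V_out = 43.3 × 77.88 / (313 + 77.88) = 43.3 × 77.88/390.9 = 8.63 V.

V_out ≈ 8.63 V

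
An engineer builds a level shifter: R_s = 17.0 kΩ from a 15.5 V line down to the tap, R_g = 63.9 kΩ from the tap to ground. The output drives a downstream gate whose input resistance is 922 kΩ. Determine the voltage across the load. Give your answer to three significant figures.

The load sits in parallel with R_g: R_g‖R_L = (63.9 × 922) / (63.9 + 922) = 59.76 kΩ.
V_out = 15.5 × 59.76 / (17.0 + 59.76) = 15.5 × 59.76/76.76 = 12.1 V.

V_out ≈ 12.1 V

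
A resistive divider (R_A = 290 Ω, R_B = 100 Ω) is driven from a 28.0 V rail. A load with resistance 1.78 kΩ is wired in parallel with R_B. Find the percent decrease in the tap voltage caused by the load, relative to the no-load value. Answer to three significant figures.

4.01 %

The divider's output (Thévenin) resistance is R_A‖R_B = 74.36 Ω.
Fractional drop under load = R_th/(R_th + R_L) = 74.36 / (74.36 + 1780) = 0.04010.
So the output falls by 4.01 %.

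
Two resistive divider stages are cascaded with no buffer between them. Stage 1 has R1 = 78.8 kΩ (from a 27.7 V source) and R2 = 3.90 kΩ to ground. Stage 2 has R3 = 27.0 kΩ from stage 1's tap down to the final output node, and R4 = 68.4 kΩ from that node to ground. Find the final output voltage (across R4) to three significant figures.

Stage 2 presents R3+R4 = 95.40 kΩ as a load on stage 1's tap.
Stage 1's lower leg becomes R2‖(R3+R4) = 3.747 kΩ, so V_mid = 27.7 × 3.747/82.55 = 1.257 V.
Stage 2 is itself unloaded: V_out = V_mid × R4/(R3+R4) = 1.257 × 68.4/95.40 = 0.901 V.

V_out ≈ 0.901 V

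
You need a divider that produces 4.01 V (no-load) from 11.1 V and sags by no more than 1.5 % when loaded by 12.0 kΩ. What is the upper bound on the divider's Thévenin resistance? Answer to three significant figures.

Loading drop = R_th/(R_th + R_L) ≤ 0.0150, so R_th ≤ R_L · ε/(1−ε) = 12.0 kΩ × 0.0150/0.9850 = 183 Ω.
(Any R1, R2 with R2/(R1+R2) = 0.361 and R1‖R2 ≤ 183 Ω will meet the spec.)

R_th ≤ 183 Ω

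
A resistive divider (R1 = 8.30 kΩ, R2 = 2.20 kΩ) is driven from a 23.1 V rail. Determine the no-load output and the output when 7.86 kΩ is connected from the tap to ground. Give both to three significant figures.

Open-circuit: V = 23.1 × 2.20/(8.30 + 2.20) = 4.84 V.
With the load, R2 becomes R2‖R_L = 1.719 kΩ, so V = 23.1 × 1.719/10.02 = 3.96 V.

Unloaded: 4.84 V; loaded: 3.96 V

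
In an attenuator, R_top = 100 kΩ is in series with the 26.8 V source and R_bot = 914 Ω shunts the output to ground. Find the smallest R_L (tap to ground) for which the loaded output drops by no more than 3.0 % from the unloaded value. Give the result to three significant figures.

Output resistance R_th = R_top‖R_bot = (100000 × 914)/100900 = 905.7 Ω.
The fractional drop is R_th/(R_th + R_L); requiring this ≤ 0.0300 gives R_L ≥ R_th(1/0.0300 − 1) = 905.7 × 32.33 = 29.3 kΩ.

R_L(min) ≈ 29.3 kΩ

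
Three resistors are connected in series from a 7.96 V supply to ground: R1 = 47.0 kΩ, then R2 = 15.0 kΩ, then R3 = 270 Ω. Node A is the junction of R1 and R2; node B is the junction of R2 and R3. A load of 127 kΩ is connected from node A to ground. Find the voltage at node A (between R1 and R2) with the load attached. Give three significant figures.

Below node A the series string R2+R3 = 15270 Ω sits in parallel with the 127000 Ω load: 13630 Ω.
V_A = 7.96 × 13630/(47000 + 13630) = 1.79 V.

V ≈ 1.79 V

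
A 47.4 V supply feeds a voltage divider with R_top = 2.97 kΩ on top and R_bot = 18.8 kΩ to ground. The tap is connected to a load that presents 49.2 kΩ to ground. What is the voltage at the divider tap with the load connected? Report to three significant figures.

V_out ≈ 38.9 V

The load sits in parallel with R_bot: R_bot‖R_L = (18.8 × 49.2) / (18.8 + 49.2) = 13.60 kΩ.
V_out = 47.4 × 13.60 / (2.97 + 13.60) = 47.4 × 13.60/16.57 = 38.9 V.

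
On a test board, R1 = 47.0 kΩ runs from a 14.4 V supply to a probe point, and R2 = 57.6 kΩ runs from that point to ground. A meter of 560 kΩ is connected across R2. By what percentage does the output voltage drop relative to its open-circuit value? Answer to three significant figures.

The divider's output (Thévenin) resistance is R1‖R2 = 25.88 kΩ.
Fractional drop under load = R_th/(R_th + R_L) = 25.88 / (25.88 + 560) = 0.04418.
So the output falls by 4.42 %.

4.42 %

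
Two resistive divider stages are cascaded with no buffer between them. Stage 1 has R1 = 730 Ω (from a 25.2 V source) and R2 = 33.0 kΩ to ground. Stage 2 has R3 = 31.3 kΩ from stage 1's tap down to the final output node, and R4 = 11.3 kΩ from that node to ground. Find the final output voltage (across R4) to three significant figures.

V_out ≈ 6.43 V

Stage 2 presents R3+R4 = 42600 Ω as a load on stage 1's tap.
Stage 1's lower leg becomes R2‖(R3+R4) = 18600 Ω, so V_mid = 25.2 × 18600/19330 = 24.25 V.
Stage 2 is itself unloaded: V_out = V_mid × R4/(R3+R4) = 24.25 × 11300/42600 = 6.43 V.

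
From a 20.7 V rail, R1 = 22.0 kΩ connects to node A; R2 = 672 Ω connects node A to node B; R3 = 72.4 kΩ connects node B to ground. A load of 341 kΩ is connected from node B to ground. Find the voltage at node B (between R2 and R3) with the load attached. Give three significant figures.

At node B, R3 is in parallel with the load: R3‖R_L = 59720 Ω.
Below node A the resistance is R2 + (R3‖R_L) = 60390 Ω, so V_A = 20.7 × 60390/82390 = 15.17 V.
Then V_B = V_A × (R3‖R_L)/(R2 + R3‖R_L) = 15.17 × 59720/60390 = 15.0 V.

V ≈ 15.0 V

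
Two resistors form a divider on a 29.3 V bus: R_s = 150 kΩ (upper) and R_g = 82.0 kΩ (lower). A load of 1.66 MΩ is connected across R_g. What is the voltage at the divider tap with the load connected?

V_out ≈ 10.0 V

The load sits in parallel with R_g: R_g‖R_L = (82.0 × 1660) / (82.0 + 1660) = 78.14 kΩ.
V_out = 29.3 × 78.14 / (150 + 78.14) = 29.3 × 78.14/228.1 = 10.0 V.
(Unloaded it would have been 10.4 V.)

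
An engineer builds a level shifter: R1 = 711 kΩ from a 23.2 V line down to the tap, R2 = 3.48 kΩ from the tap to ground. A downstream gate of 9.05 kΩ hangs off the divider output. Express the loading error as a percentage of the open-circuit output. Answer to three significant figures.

The divider's output (Thévenin) resistance is R1‖R2 = 3.463 kΩ.
Fractional drop under load = R_th/(R_th + R_L) = 3.463 / (3.463 + 9.05) = 0.2768.
So the output falls by 27.7 %.

27.7 %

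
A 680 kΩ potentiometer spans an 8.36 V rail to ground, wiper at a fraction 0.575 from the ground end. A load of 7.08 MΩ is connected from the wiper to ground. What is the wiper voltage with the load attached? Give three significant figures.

The wiper splits the pot into (1−α)R = 289.0 kΩ above and αR = 391.0 kΩ below.
Lower section ‖ load = 370.5 kΩ.
V_wiper = 8.36 × 370.5/(289.0 + 370.5) = 4.70 V.

V ≈ 4.70 V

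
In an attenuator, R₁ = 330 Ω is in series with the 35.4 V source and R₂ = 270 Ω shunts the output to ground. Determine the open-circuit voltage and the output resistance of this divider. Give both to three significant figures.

V_th = 15.9 V, R_th = 148 Ω

V_th is the open-circuit tap voltage: 35.4 × 270/(330 + 270) = 15.9 V.
With the supply zeroed, R₁ and R₂ appear in parallel from the tap: R_th = R₁‖R₂ = (330 × 270)/600.0 = 148 Ω.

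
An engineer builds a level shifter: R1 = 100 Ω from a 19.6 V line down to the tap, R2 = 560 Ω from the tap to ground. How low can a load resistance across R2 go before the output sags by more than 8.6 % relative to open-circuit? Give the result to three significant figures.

Output resistance R_th = R1‖R2 = (100 × 560)/660.0 = 84.85 Ω.
The fractional drop is R_th/(R_th + R_L); requiring this ≤ 0.0860 gives R_L ≥ R_th(1/0.0860 − 1) = 84.85 × 10.63 = 902 Ω.

R_L(min) ≈ 902 Ω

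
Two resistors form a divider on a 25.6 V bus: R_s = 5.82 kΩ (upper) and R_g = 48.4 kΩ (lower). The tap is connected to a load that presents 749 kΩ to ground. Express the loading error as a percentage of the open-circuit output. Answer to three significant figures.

The divider's output (Thévenin) resistance is R_s‖R_g = 5.195 kΩ.
Fractional drop under load = R_th/(R_th + R_L) = 5.195 / (5.195 + 749) = 0.006889.
So the output falls by 0.689 %.

0.689 %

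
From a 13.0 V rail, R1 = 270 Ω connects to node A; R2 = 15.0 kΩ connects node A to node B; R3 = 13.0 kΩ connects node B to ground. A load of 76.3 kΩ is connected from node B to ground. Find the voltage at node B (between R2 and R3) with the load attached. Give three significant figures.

V ≈ 5.47 V

At node B, R3 is in parallel with the load: R3‖R_L = 11110 Ω.
Below node A the resistance is R2 + (R3‖R_L) = 26110 Ω, so V_A = 13.0 × 26110/26380 = 12.87 V.
Then V_B = V_A × (R3‖R_L)/(R2 + R3‖R_L) = 12.87 × 11110/26110 = 5.47 V.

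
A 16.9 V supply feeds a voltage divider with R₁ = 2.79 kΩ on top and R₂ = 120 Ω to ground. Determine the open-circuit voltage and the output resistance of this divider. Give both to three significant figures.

V_th is the open-circuit tap voltage: 16.9 × 120/(2790 + 120) = 0.697 V.
With the supply zeroed, R₁ and R₂ appear in parallel from the tap: R_th = R₁‖R₂ = (2790 × 120)/2910 = 115 Ω.

V_th = 0.697 V, R_th = 115 Ω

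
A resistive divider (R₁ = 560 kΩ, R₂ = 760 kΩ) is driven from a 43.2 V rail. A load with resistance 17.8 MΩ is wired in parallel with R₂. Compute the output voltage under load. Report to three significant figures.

The load sits in parallel with R₂: R₂‖R_L = (760 × 17800) / (760 + 17800) = 728.9 kΩ.
V_out = 43.2 × 728.9 / (560 + 728.9) = 43.2 × 728.9/1289 = 24.4 V.

V_out ≈ 24.4 V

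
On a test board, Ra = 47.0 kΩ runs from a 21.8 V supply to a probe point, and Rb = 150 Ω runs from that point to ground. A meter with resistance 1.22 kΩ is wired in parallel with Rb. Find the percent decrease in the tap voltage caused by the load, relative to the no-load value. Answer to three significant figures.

10.9 %

Unloaded V = 21.8 × 150/47150 = 0.069353 V.
Loaded: Rb‖R_L = 133.6 Ω, giving V = 21.8 × 133.6/47130 = 0.061781 V.
Drop = (0.069353 − 0.061781) / 0.069353 = 10.9 %.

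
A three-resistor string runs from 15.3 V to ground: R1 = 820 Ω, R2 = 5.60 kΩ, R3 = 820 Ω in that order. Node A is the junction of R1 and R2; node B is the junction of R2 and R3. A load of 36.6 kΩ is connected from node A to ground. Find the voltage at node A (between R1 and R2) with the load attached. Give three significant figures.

Below node A the series string R2+R3 = 6420 Ω sits in parallel with the 36600 Ω load: 5462 Ω.
V_A = 15.3 × 5462/(820 + 5462) = 13.3 V.

V ≈ 13.3 V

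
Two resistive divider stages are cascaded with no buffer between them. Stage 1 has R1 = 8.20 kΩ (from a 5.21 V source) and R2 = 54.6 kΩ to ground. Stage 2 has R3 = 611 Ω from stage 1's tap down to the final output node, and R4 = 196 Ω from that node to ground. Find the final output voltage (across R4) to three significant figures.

V_out ≈ 0.112 V

Stage 2 presents R3+R4 = 807.0 Ω as a load on stage 1's tap.
Stage 1's lower leg becomes R2‖(R3+R4) = 795.2 Ω, so V_mid = 5.21 × 795.2/8995 = 0.4606 V.
Stage 2 is itself unloaded: V_out = V_mid × R4/(R3+R4) = 0.4606 × 196/807.0 = 0.112 V.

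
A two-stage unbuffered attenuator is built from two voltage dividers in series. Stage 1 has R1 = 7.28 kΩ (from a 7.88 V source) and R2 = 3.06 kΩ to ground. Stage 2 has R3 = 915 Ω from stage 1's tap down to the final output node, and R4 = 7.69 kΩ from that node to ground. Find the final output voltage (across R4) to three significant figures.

Stage 2 presents R3+R4 = 8605 Ω as a load on stage 1's tap.
Stage 1's lower leg becomes R2‖(R3+R4) = 2257 Ω, so V_mid = 7.88 × 2257/9537 = 1.865 V.
Stage 2 is itself unloaded: V_out = V_mid × R4/(R3+R4) = 1.865 × 7690/8605 = 1.67 V.

V_out ≈ 1.67 V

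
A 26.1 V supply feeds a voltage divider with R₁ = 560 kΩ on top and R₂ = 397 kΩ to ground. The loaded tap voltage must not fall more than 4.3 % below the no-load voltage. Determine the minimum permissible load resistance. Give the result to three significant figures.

R_L(min) ≈ 5.17 MΩ

Output resistance R_th = R₁‖R₂ = (560 × 397)/957.0 = 232.3 kΩ.
The fractional drop is R_th/(R_th + R_L); requiring this ≤ 0.0430 gives R_L ≥ R_th(1/0.0430 − 1) = 232.3 × 22.26 = 5.17 MΩ.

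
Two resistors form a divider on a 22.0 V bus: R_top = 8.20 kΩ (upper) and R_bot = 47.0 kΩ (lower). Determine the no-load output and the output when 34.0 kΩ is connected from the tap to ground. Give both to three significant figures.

Unloaded: 18.7 V; loaded: 15.5 V

Open-circuit: V = 22.0 × 47.0/(8.20 + 47.0) = 18.7 V.
With the load, R_bot becomes R_bot‖R_L = 19.73 kΩ, so V = 22.0 × 19.73/27.93 = 15.5 V.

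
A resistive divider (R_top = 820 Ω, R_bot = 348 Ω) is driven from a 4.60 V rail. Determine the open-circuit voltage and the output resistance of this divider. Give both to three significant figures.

V_th is the open-circuit tap voltage: 4.60 × 348/(820 + 348) = 1.37 V.
With the supply zeroed, R_top and R_bot appear in parallel from the tap: R_th = R_top‖R_bot = (820 × 348)/1168 = 244 Ω.

V_th = 1.37 V, R_th = 244 Ω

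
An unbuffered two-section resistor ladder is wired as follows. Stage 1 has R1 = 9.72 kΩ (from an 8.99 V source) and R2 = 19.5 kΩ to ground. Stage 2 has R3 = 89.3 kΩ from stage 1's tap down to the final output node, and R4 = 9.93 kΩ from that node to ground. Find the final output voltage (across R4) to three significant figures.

Stage 2 presents R3+R4 = 99.23 kΩ as a load on stage 1's tap.
Stage 1's lower leg becomes R2‖(R3+R4) = 16.30 kΩ, so V_mid = 8.99 × 16.30/26.02 = 5.631 V.
Stage 2 is itself unloaded: V_out = V_mid × R4/(R3+R4) = 5.631 × 9.93/99.23 = 0.564 V.

V_out ≈ 0.564 V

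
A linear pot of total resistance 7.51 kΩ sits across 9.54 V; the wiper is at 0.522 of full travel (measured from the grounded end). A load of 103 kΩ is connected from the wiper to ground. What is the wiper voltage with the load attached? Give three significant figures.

V ≈ 4.89 V

The wiper splits the pot into (1−α)R = 3.590 kΩ above and αR = 3.920 kΩ below.
Lower section ‖ load = 3.776 kΩ.
V_wiper = 9.54 × 3.776/(3.590 + 3.776) = 4.89 V.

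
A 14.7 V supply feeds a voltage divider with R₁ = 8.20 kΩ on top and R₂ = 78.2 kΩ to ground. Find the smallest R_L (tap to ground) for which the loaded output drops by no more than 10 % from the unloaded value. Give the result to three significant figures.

Output resistance R_th = R₁‖R₂ = (8.20 × 78.2)/86.40 = 7.422 kΩ.
The fractional drop is R_th/(R_th + R_L); requiring this ≤ 0.100 gives R_L ≥ R_th(1/0.100 − 1) = 7.422 × 9.000 = 66.8 kΩ.

R_L(min) ≈ 66.8 kΩ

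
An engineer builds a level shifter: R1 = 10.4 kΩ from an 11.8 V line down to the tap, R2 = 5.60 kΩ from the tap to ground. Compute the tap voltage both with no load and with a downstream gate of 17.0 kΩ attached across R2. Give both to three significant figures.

Unloaded: 4.13 V; loaded: 3.40 V

Open-circuit: V = 11.8 × 5.60/(10.4 + 5.60) = 4.13 V.
With the load, R2 becomes R2‖R_L = 4.212 kΩ, so V = 11.8 × 4.212/14.61 = 3.40 V.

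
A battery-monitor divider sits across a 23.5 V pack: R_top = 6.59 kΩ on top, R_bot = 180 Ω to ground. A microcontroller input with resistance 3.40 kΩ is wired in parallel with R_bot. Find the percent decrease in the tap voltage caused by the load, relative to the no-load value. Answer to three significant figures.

4.90 %

The divider's output (Thévenin) resistance is R_top‖R_bot = 175.2 Ω.
Fractional drop under load = R_th/(R_th + R_L) = 175.2 / (175.2 + 3400) = 0.04901.
So the output falls by 4.90 %.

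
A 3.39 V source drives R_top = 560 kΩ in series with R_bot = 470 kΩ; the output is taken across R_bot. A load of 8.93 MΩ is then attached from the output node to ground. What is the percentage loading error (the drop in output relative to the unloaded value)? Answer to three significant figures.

The divider's output (Thévenin) resistance is R_top‖R_bot = 255.5 kΩ.
Fractional drop under load = R_th/(R_th + R_L) = 255.5 / (255.5 + 8930) = 0.02782.
So the output falls by 2.78 %.

2.78 %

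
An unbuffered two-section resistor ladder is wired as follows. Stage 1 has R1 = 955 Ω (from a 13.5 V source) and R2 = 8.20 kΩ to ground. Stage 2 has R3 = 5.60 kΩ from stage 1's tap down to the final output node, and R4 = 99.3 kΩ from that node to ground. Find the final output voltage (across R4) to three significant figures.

Stage 2 presents R3+R4 = 104900 Ω as a load on stage 1's tap.
Stage 1's lower leg becomes R2‖(R3+R4) = 7605 Ω, so V_mid = 13.5 × 7605/8560 = 11.99 V.
Stage 2 is itself unloaded: V_out = V_mid × R4/(R3+R4) = 11.99 × 99300/104900 = 11.4 V.

V_out ≈ 11.4 V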